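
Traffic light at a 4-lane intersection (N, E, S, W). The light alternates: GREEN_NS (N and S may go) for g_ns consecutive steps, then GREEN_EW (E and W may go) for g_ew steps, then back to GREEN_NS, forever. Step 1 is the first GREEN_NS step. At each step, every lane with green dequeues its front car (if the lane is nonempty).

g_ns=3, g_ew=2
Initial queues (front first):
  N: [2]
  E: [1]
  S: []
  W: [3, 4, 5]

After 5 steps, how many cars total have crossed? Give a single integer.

Answer: 4

Derivation:
Step 1 [NS]: N:car2-GO,E:wait,S:empty,W:wait | queues: N=0 E=1 S=0 W=3
Step 2 [NS]: N:empty,E:wait,S:empty,W:wait | queues: N=0 E=1 S=0 W=3
Step 3 [NS]: N:empty,E:wait,S:empty,W:wait | queues: N=0 E=1 S=0 W=3
Step 4 [EW]: N:wait,E:car1-GO,S:wait,W:car3-GO | queues: N=0 E=0 S=0 W=2
Step 5 [EW]: N:wait,E:empty,S:wait,W:car4-GO | queues: N=0 E=0 S=0 W=1
Cars crossed by step 5: 4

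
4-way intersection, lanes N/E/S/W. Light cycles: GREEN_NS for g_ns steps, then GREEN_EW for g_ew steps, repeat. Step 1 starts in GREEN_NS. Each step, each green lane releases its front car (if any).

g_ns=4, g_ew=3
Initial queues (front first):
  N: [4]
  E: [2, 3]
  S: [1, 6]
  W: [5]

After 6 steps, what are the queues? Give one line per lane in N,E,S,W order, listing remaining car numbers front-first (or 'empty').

Step 1 [NS]: N:car4-GO,E:wait,S:car1-GO,W:wait | queues: N=0 E=2 S=1 W=1
Step 2 [NS]: N:empty,E:wait,S:car6-GO,W:wait | queues: N=0 E=2 S=0 W=1
Step 3 [NS]: N:empty,E:wait,S:empty,W:wait | queues: N=0 E=2 S=0 W=1
Step 4 [NS]: N:empty,E:wait,S:empty,W:wait | queues: N=0 E=2 S=0 W=1
Step 5 [EW]: N:wait,E:car2-GO,S:wait,W:car5-GO | queues: N=0 E=1 S=0 W=0
Step 6 [EW]: N:wait,E:car3-GO,S:wait,W:empty | queues: N=0 E=0 S=0 W=0

N: empty
E: empty
S: empty
W: empty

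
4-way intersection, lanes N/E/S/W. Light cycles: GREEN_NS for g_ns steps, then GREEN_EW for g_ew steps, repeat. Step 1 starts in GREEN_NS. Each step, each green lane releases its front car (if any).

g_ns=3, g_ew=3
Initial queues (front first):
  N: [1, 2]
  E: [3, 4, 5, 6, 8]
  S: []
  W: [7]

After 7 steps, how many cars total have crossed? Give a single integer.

Step 1 [NS]: N:car1-GO,E:wait,S:empty,W:wait | queues: N=1 E=5 S=0 W=1
Step 2 [NS]: N:car2-GO,E:wait,S:empty,W:wait | queues: N=0 E=5 S=0 W=1
Step 3 [NS]: N:empty,E:wait,S:empty,W:wait | queues: N=0 E=5 S=0 W=1
Step 4 [EW]: N:wait,E:car3-GO,S:wait,W:car7-GO | queues: N=0 E=4 S=0 W=0
Step 5 [EW]: N:wait,E:car4-GO,S:wait,W:empty | queues: N=0 E=3 S=0 W=0
Step 6 [EW]: N:wait,E:car5-GO,S:wait,W:empty | queues: N=0 E=2 S=0 W=0
Step 7 [NS]: N:empty,E:wait,S:empty,W:wait | queues: N=0 E=2 S=0 W=0
Cars crossed by step 7: 6

Answer: 6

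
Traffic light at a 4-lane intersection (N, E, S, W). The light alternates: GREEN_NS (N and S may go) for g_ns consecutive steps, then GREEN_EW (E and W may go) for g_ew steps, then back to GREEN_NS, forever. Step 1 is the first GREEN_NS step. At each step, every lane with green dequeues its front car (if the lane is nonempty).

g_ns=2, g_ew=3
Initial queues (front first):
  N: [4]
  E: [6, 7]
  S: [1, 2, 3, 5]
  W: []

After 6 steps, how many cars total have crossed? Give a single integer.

Answer: 6

Derivation:
Step 1 [NS]: N:car4-GO,E:wait,S:car1-GO,W:wait | queues: N=0 E=2 S=3 W=0
Step 2 [NS]: N:empty,E:wait,S:car2-GO,W:wait | queues: N=0 E=2 S=2 W=0
Step 3 [EW]: N:wait,E:car6-GO,S:wait,W:empty | queues: N=0 E=1 S=2 W=0
Step 4 [EW]: N:wait,E:car7-GO,S:wait,W:empty | queues: N=0 E=0 S=2 W=0
Step 5 [EW]: N:wait,E:empty,S:wait,W:empty | queues: N=0 E=0 S=2 W=0
Step 6 [NS]: N:empty,E:wait,S:car3-GO,W:wait | queues: N=0 E=0 S=1 W=0
Cars crossed by step 6: 6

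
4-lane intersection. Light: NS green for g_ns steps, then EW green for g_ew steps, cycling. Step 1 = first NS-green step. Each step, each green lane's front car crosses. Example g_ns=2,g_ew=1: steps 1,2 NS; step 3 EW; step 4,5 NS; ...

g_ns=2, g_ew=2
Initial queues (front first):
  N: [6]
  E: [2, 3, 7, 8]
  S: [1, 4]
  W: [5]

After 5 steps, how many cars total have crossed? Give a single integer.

Answer: 6

Derivation:
Step 1 [NS]: N:car6-GO,E:wait,S:car1-GO,W:wait | queues: N=0 E=4 S=1 W=1
Step 2 [NS]: N:empty,E:wait,S:car4-GO,W:wait | queues: N=0 E=4 S=0 W=1
Step 3 [EW]: N:wait,E:car2-GO,S:wait,W:car5-GO | queues: N=0 E=3 S=0 W=0
Step 4 [EW]: N:wait,E:car3-GO,S:wait,W:empty | queues: N=0 E=2 S=0 W=0
Step 5 [NS]: N:empty,E:wait,S:empty,W:wait | queues: N=0 E=2 S=0 W=0
Cars crossed by step 5: 6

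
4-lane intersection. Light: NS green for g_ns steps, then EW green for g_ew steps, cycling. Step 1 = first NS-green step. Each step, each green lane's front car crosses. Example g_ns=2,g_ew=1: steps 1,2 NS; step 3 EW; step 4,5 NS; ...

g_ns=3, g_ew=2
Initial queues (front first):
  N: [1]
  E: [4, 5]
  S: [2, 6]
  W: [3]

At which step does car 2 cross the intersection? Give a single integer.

Step 1 [NS]: N:car1-GO,E:wait,S:car2-GO,W:wait | queues: N=0 E=2 S=1 W=1
Step 2 [NS]: N:empty,E:wait,S:car6-GO,W:wait | queues: N=0 E=2 S=0 W=1
Step 3 [NS]: N:empty,E:wait,S:empty,W:wait | queues: N=0 E=2 S=0 W=1
Step 4 [EW]: N:wait,E:car4-GO,S:wait,W:car3-GO | queues: N=0 E=1 S=0 W=0
Step 5 [EW]: N:wait,E:car5-GO,S:wait,W:empty | queues: N=0 E=0 S=0 W=0
Car 2 crosses at step 1

1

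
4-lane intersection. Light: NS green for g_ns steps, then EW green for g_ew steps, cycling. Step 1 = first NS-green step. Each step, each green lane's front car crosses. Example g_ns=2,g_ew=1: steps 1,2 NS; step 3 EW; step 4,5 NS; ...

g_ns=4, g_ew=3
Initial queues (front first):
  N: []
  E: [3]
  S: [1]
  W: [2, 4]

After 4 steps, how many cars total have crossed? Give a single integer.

Step 1 [NS]: N:empty,E:wait,S:car1-GO,W:wait | queues: N=0 E=1 S=0 W=2
Step 2 [NS]: N:empty,E:wait,S:empty,W:wait | queues: N=0 E=1 S=0 W=2
Step 3 [NS]: N:empty,E:wait,S:empty,W:wait | queues: N=0 E=1 S=0 W=2
Step 4 [NS]: N:empty,E:wait,S:empty,W:wait | queues: N=0 E=1 S=0 W=2
Cars crossed by step 4: 1

Answer: 1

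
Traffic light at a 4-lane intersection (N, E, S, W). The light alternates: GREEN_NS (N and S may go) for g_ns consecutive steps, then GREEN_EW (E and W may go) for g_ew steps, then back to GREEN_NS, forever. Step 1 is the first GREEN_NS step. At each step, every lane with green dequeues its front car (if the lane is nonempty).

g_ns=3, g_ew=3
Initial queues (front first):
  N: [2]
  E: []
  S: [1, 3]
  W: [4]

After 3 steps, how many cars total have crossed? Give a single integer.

Step 1 [NS]: N:car2-GO,E:wait,S:car1-GO,W:wait | queues: N=0 E=0 S=1 W=1
Step 2 [NS]: N:empty,E:wait,S:car3-GO,W:wait | queues: N=0 E=0 S=0 W=1
Step 3 [NS]: N:empty,E:wait,S:empty,W:wait | queues: N=0 E=0 S=0 W=1
Cars crossed by step 3: 3

Answer: 3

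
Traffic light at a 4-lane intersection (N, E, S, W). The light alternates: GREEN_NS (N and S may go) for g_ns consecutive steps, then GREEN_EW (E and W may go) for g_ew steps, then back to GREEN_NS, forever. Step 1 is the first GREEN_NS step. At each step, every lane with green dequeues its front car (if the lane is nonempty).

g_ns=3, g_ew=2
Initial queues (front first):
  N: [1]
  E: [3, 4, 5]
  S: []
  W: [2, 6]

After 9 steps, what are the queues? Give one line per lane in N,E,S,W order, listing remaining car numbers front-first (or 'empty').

Step 1 [NS]: N:car1-GO,E:wait,S:empty,W:wait | queues: N=0 E=3 S=0 W=2
Step 2 [NS]: N:empty,E:wait,S:empty,W:wait | queues: N=0 E=3 S=0 W=2
Step 3 [NS]: N:empty,E:wait,S:empty,W:wait | queues: N=0 E=3 S=0 W=2
Step 4 [EW]: N:wait,E:car3-GO,S:wait,W:car2-GO | queues: N=0 E=2 S=0 W=1
Step 5 [EW]: N:wait,E:car4-GO,S:wait,W:car6-GO | queues: N=0 E=1 S=0 W=0
Step 6 [NS]: N:empty,E:wait,S:empty,W:wait | queues: N=0 E=1 S=0 W=0
Step 7 [NS]: N:empty,E:wait,S:empty,W:wait | queues: N=0 E=1 S=0 W=0
Step 8 [NS]: N:empty,E:wait,S:empty,W:wait | queues: N=0 E=1 S=0 W=0
Step 9 [EW]: N:wait,E:car5-GO,S:wait,W:empty | queues: N=0 E=0 S=0 W=0

N: empty
E: empty
S: empty
W: empty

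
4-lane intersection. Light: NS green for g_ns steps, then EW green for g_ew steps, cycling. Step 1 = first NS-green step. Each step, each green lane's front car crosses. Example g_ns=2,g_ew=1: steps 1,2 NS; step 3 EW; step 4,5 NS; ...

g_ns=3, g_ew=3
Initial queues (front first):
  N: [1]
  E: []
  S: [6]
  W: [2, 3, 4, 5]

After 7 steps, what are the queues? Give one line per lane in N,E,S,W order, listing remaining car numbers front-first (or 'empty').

Step 1 [NS]: N:car1-GO,E:wait,S:car6-GO,W:wait | queues: N=0 E=0 S=0 W=4
Step 2 [NS]: N:empty,E:wait,S:empty,W:wait | queues: N=0 E=0 S=0 W=4
Step 3 [NS]: N:empty,E:wait,S:empty,W:wait | queues: N=0 E=0 S=0 W=4
Step 4 [EW]: N:wait,E:empty,S:wait,W:car2-GO | queues: N=0 E=0 S=0 W=3
Step 5 [EW]: N:wait,E:empty,S:wait,W:car3-GO | queues: N=0 E=0 S=0 W=2
Step 6 [EW]: N:wait,E:empty,S:wait,W:car4-GO | queues: N=0 E=0 S=0 W=1
Step 7 [NS]: N:empty,E:wait,S:empty,W:wait | queues: N=0 E=0 S=0 W=1

N: empty
E: empty
S: empty
W: 5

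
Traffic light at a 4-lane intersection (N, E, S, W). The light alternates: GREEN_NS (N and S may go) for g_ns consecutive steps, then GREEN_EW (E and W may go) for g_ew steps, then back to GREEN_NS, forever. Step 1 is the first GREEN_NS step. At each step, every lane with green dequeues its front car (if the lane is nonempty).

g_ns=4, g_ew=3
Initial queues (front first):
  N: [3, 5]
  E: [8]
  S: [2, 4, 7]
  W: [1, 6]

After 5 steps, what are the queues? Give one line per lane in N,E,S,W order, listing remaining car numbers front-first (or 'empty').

Step 1 [NS]: N:car3-GO,E:wait,S:car2-GO,W:wait | queues: N=1 E=1 S=2 W=2
Step 2 [NS]: N:car5-GO,E:wait,S:car4-GO,W:wait | queues: N=0 E=1 S=1 W=2
Step 3 [NS]: N:empty,E:wait,S:car7-GO,W:wait | queues: N=0 E=1 S=0 W=2
Step 4 [NS]: N:empty,E:wait,S:empty,W:wait | queues: N=0 E=1 S=0 W=2
Step 5 [EW]: N:wait,E:car8-GO,S:wait,W:car1-GO | queues: N=0 E=0 S=0 W=1

N: empty
E: empty
S: empty
W: 6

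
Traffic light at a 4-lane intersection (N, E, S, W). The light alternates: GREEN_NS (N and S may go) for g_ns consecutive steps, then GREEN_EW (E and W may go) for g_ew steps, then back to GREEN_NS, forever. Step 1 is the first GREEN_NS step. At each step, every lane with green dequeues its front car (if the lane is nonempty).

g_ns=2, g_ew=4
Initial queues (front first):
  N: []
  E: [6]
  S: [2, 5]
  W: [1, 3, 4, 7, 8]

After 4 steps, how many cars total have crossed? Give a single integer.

Step 1 [NS]: N:empty,E:wait,S:car2-GO,W:wait | queues: N=0 E=1 S=1 W=5
Step 2 [NS]: N:empty,E:wait,S:car5-GO,W:wait | queues: N=0 E=1 S=0 W=5
Step 3 [EW]: N:wait,E:car6-GO,S:wait,W:car1-GO | queues: N=0 E=0 S=0 W=4
Step 4 [EW]: N:wait,E:empty,S:wait,W:car3-GO | queues: N=0 E=0 S=0 W=3
Cars crossed by step 4: 5

Answer: 5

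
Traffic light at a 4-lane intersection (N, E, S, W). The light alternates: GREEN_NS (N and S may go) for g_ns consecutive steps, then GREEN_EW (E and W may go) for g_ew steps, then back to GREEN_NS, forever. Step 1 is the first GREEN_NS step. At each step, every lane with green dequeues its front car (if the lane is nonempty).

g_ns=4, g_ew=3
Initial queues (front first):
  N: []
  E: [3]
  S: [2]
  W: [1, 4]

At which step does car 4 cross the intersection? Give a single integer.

Step 1 [NS]: N:empty,E:wait,S:car2-GO,W:wait | queues: N=0 E=1 S=0 W=2
Step 2 [NS]: N:empty,E:wait,S:empty,W:wait | queues: N=0 E=1 S=0 W=2
Step 3 [NS]: N:empty,E:wait,S:empty,W:wait | queues: N=0 E=1 S=0 W=2
Step 4 [NS]: N:empty,E:wait,S:empty,W:wait | queues: N=0 E=1 S=0 W=2
Step 5 [EW]: N:wait,E:car3-GO,S:wait,W:car1-GO | queues: N=0 E=0 S=0 W=1
Step 6 [EW]: N:wait,E:empty,S:wait,W:car4-GO | queues: N=0 E=0 S=0 W=0
Car 4 crosses at step 6

6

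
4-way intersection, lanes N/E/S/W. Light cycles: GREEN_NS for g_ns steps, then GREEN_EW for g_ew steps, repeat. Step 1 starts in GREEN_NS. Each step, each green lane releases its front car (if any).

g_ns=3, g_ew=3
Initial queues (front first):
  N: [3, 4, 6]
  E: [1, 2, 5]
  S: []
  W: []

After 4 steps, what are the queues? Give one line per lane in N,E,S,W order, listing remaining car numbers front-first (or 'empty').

Step 1 [NS]: N:car3-GO,E:wait,S:empty,W:wait | queues: N=2 E=3 S=0 W=0
Step 2 [NS]: N:car4-GO,E:wait,S:empty,W:wait | queues: N=1 E=3 S=0 W=0
Step 3 [NS]: N:car6-GO,E:wait,S:empty,W:wait | queues: N=0 E=3 S=0 W=0
Step 4 [EW]: N:wait,E:car1-GO,S:wait,W:empty | queues: N=0 E=2 S=0 W=0

N: empty
E: 2 5
S: empty
W: empty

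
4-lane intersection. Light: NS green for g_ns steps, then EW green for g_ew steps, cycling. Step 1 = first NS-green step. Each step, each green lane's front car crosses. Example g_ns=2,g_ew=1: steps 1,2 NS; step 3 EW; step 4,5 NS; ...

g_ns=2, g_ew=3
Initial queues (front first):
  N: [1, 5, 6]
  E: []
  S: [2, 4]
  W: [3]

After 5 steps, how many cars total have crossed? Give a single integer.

Step 1 [NS]: N:car1-GO,E:wait,S:car2-GO,W:wait | queues: N=2 E=0 S=1 W=1
Step 2 [NS]: N:car5-GO,E:wait,S:car4-GO,W:wait | queues: N=1 E=0 S=0 W=1
Step 3 [EW]: N:wait,E:empty,S:wait,W:car3-GO | queues: N=1 E=0 S=0 W=0
Step 4 [EW]: N:wait,E:empty,S:wait,W:empty | queues: N=1 E=0 S=0 W=0
Step 5 [EW]: N:wait,E:empty,S:wait,W:empty | queues: N=1 E=0 S=0 W=0
Cars crossed by step 5: 5

Answer: 5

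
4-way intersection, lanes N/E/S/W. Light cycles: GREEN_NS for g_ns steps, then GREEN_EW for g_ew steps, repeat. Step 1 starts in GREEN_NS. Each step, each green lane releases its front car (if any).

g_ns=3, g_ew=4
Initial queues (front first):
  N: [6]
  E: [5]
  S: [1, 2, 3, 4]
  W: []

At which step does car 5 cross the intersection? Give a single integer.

Step 1 [NS]: N:car6-GO,E:wait,S:car1-GO,W:wait | queues: N=0 E=1 S=3 W=0
Step 2 [NS]: N:empty,E:wait,S:car2-GO,W:wait | queues: N=0 E=1 S=2 W=0
Step 3 [NS]: N:empty,E:wait,S:car3-GO,W:wait | queues: N=0 E=1 S=1 W=0
Step 4 [EW]: N:wait,E:car5-GO,S:wait,W:empty | queues: N=0 E=0 S=1 W=0
Step 5 [EW]: N:wait,E:empty,S:wait,W:empty | queues: N=0 E=0 S=1 W=0
Step 6 [EW]: N:wait,E:empty,S:wait,W:empty | queues: N=0 E=0 S=1 W=0
Step 7 [EW]: N:wait,E:empty,S:wait,W:empty | queues: N=0 E=0 S=1 W=0
Step 8 [NS]: N:empty,E:wait,S:car4-GO,W:wait | queues: N=0 E=0 S=0 W=0
Car 5 crosses at step 4

4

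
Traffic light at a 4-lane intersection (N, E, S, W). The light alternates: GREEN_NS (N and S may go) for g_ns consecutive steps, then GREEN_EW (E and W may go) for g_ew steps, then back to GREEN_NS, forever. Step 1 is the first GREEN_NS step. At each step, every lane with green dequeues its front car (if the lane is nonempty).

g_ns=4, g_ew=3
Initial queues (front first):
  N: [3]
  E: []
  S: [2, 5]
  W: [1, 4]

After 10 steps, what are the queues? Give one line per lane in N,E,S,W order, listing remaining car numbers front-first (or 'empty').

Step 1 [NS]: N:car3-GO,E:wait,S:car2-GO,W:wait | queues: N=0 E=0 S=1 W=2
Step 2 [NS]: N:empty,E:wait,S:car5-GO,W:wait | queues: N=0 E=0 S=0 W=2
Step 3 [NS]: N:empty,E:wait,S:empty,W:wait | queues: N=0 E=0 S=0 W=2
Step 4 [NS]: N:empty,E:wait,S:empty,W:wait | queues: N=0 E=0 S=0 W=2
Step 5 [EW]: N:wait,E:empty,S:wait,W:car1-GO | queues: N=0 E=0 S=0 W=1
Step 6 [EW]: N:wait,E:empty,S:wait,W:car4-GO | queues: N=0 E=0 S=0 W=0

N: empty
E: empty
S: empty
W: empty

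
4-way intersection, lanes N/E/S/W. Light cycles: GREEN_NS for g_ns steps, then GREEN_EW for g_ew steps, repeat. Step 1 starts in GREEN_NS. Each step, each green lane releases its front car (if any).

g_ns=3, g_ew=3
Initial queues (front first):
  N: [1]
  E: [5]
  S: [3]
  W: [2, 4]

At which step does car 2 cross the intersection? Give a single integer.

Step 1 [NS]: N:car1-GO,E:wait,S:car3-GO,W:wait | queues: N=0 E=1 S=0 W=2
Step 2 [NS]: N:empty,E:wait,S:empty,W:wait | queues: N=0 E=1 S=0 W=2
Step 3 [NS]: N:empty,E:wait,S:empty,W:wait | queues: N=0 E=1 S=0 W=2
Step 4 [EW]: N:wait,E:car5-GO,S:wait,W:car2-GO | queues: N=0 E=0 S=0 W=1
Step 5 [EW]: N:wait,E:empty,S:wait,W:car4-GO | queues: N=0 E=0 S=0 W=0
Car 2 crosses at step 4

4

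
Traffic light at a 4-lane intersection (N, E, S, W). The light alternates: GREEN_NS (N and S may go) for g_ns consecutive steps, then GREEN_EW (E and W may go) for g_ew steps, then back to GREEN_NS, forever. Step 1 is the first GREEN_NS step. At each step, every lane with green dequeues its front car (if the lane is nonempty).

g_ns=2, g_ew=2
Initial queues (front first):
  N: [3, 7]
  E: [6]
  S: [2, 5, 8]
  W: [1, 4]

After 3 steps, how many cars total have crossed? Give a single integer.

Answer: 6

Derivation:
Step 1 [NS]: N:car3-GO,E:wait,S:car2-GO,W:wait | queues: N=1 E=1 S=2 W=2
Step 2 [NS]: N:car7-GO,E:wait,S:car5-GO,W:wait | queues: N=0 E=1 S=1 W=2
Step 3 [EW]: N:wait,E:car6-GO,S:wait,W:car1-GO | queues: N=0 E=0 S=1 W=1
Cars crossed by step 3: 6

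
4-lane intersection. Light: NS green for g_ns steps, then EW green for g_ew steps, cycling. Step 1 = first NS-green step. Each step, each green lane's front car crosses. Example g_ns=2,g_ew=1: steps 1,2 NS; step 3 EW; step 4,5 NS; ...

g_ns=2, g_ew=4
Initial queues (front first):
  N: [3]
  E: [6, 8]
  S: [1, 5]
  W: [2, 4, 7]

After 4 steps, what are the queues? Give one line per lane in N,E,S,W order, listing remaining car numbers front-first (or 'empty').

Step 1 [NS]: N:car3-GO,E:wait,S:car1-GO,W:wait | queues: N=0 E=2 S=1 W=3
Step 2 [NS]: N:empty,E:wait,S:car5-GO,W:wait | queues: N=0 E=2 S=0 W=3
Step 3 [EW]: N:wait,E:car6-GO,S:wait,W:car2-GO | queues: N=0 E=1 S=0 W=2
Step 4 [EW]: N:wait,E:car8-GO,S:wait,W:car4-GO | queues: N=0 E=0 S=0 W=1

N: empty
E: empty
S: empty
W: 7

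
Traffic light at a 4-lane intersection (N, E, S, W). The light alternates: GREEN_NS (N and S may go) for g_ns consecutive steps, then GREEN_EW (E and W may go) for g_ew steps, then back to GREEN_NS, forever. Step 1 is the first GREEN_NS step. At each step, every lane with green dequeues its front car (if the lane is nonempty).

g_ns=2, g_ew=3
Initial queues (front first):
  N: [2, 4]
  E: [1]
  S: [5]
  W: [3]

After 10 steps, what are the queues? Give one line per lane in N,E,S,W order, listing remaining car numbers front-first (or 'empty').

Step 1 [NS]: N:car2-GO,E:wait,S:car5-GO,W:wait | queues: N=1 E=1 S=0 W=1
Step 2 [NS]: N:car4-GO,E:wait,S:empty,W:wait | queues: N=0 E=1 S=0 W=1
Step 3 [EW]: N:wait,E:car1-GO,S:wait,W:car3-GO | queues: N=0 E=0 S=0 W=0

N: empty
E: empty
S: empty
W: empty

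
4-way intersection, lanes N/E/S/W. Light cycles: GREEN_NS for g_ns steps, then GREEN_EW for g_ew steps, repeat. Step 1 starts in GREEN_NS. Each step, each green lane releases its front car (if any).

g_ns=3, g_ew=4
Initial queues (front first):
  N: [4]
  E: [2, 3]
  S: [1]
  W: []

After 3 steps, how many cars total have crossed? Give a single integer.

Step 1 [NS]: N:car4-GO,E:wait,S:car1-GO,W:wait | queues: N=0 E=2 S=0 W=0
Step 2 [NS]: N:empty,E:wait,S:empty,W:wait | queues: N=0 E=2 S=0 W=0
Step 3 [NS]: N:empty,E:wait,S:empty,W:wait | queues: N=0 E=2 S=0 W=0
Cars crossed by step 3: 2

Answer: 2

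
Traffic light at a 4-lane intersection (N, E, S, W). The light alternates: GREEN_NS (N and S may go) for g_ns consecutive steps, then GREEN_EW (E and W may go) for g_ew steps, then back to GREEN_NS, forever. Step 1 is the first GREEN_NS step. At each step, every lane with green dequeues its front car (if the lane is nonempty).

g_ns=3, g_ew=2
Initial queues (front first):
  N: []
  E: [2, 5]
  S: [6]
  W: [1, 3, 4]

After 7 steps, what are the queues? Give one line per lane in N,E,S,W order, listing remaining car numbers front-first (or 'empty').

Step 1 [NS]: N:empty,E:wait,S:car6-GO,W:wait | queues: N=0 E=2 S=0 W=3
Step 2 [NS]: N:empty,E:wait,S:empty,W:wait | queues: N=0 E=2 S=0 W=3
Step 3 [NS]: N:empty,E:wait,S:empty,W:wait | queues: N=0 E=2 S=0 W=3
Step 4 [EW]: N:wait,E:car2-GO,S:wait,W:car1-GO | queues: N=0 E=1 S=0 W=2
Step 5 [EW]: N:wait,E:car5-GO,S:wait,W:car3-GO | queues: N=0 E=0 S=0 W=1
Step 6 [NS]: N:empty,E:wait,S:empty,W:wait | queues: N=0 E=0 S=0 W=1
Step 7 [NS]: N:empty,E:wait,S:empty,W:wait | queues: N=0 E=0 S=0 W=1

N: empty
E: empty
S: empty
W: 4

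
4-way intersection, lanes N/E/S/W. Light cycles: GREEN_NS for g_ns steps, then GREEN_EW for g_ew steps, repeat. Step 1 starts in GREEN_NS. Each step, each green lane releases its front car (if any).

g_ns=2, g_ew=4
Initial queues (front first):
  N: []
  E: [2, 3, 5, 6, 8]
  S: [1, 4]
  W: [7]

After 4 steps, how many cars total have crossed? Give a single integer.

Step 1 [NS]: N:empty,E:wait,S:car1-GO,W:wait | queues: N=0 E=5 S=1 W=1
Step 2 [NS]: N:empty,E:wait,S:car4-GO,W:wait | queues: N=0 E=5 S=0 W=1
Step 3 [EW]: N:wait,E:car2-GO,S:wait,W:car7-GO | queues: N=0 E=4 S=0 W=0
Step 4 [EW]: N:wait,E:car3-GO,S:wait,W:empty | queues: N=0 E=3 S=0 W=0
Cars crossed by step 4: 5

Answer: 5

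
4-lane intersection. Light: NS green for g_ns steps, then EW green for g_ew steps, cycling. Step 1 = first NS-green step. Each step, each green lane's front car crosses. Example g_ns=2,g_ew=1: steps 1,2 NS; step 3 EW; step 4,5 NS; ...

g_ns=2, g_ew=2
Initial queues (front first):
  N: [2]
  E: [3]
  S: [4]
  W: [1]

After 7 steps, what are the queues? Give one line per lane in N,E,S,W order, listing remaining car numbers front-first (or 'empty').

Step 1 [NS]: N:car2-GO,E:wait,S:car4-GO,W:wait | queues: N=0 E=1 S=0 W=1
Step 2 [NS]: N:empty,E:wait,S:empty,W:wait | queues: N=0 E=1 S=0 W=1
Step 3 [EW]: N:wait,E:car3-GO,S:wait,W:car1-GO | queues: N=0 E=0 S=0 W=0

N: empty
E: empty
S: empty
W: empty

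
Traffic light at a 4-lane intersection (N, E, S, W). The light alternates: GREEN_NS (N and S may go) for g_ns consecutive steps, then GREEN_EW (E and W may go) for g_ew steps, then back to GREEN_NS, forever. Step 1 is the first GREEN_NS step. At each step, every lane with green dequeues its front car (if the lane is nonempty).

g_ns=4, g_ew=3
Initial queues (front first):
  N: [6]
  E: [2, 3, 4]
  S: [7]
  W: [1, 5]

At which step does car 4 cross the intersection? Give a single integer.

Step 1 [NS]: N:car6-GO,E:wait,S:car7-GO,W:wait | queues: N=0 E=3 S=0 W=2
Step 2 [NS]: N:empty,E:wait,S:empty,W:wait | queues: N=0 E=3 S=0 W=2
Step 3 [NS]: N:empty,E:wait,S:empty,W:wait | queues: N=0 E=3 S=0 W=2
Step 4 [NS]: N:empty,E:wait,S:empty,W:wait | queues: N=0 E=3 S=0 W=2
Step 5 [EW]: N:wait,E:car2-GO,S:wait,W:car1-GO | queues: N=0 E=2 S=0 W=1
Step 6 [EW]: N:wait,E:car3-GO,S:wait,W:car5-GO | queues: N=0 E=1 S=0 W=0
Step 7 [EW]: N:wait,E:car4-GO,S:wait,W:empty | queues: N=0 E=0 S=0 W=0
Car 4 crosses at step 7

7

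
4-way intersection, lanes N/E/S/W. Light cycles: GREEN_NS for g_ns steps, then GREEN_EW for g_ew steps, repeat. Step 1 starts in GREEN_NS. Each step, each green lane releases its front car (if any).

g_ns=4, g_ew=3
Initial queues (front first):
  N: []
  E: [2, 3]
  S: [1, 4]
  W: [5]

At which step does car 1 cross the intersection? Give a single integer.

Step 1 [NS]: N:empty,E:wait,S:car1-GO,W:wait | queues: N=0 E=2 S=1 W=1
Step 2 [NS]: N:empty,E:wait,S:car4-GO,W:wait | queues: N=0 E=2 S=0 W=1
Step 3 [NS]: N:empty,E:wait,S:empty,W:wait | queues: N=0 E=2 S=0 W=1
Step 4 [NS]: N:empty,E:wait,S:empty,W:wait | queues: N=0 E=2 S=0 W=1
Step 5 [EW]: N:wait,E:car2-GO,S:wait,W:car5-GO | queues: N=0 E=1 S=0 W=0
Step 6 [EW]: N:wait,E:car3-GO,S:wait,W:empty | queues: N=0 E=0 S=0 W=0
Car 1 crosses at step 1

1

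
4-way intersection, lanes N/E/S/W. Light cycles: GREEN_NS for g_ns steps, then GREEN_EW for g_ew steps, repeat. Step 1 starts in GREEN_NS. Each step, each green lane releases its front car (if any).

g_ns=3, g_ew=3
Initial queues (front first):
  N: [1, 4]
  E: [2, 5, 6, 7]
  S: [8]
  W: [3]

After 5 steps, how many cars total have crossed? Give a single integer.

Answer: 6

Derivation:
Step 1 [NS]: N:car1-GO,E:wait,S:car8-GO,W:wait | queues: N=1 E=4 S=0 W=1
Step 2 [NS]: N:car4-GO,E:wait,S:empty,W:wait | queues: N=0 E=4 S=0 W=1
Step 3 [NS]: N:empty,E:wait,S:empty,W:wait | queues: N=0 E=4 S=0 W=1
Step 4 [EW]: N:wait,E:car2-GO,S:wait,W:car3-GO | queues: N=0 E=3 S=0 W=0
Step 5 [EW]: N:wait,E:car5-GO,S:wait,W:empty | queues: N=0 E=2 S=0 W=0
Cars crossed by step 5: 6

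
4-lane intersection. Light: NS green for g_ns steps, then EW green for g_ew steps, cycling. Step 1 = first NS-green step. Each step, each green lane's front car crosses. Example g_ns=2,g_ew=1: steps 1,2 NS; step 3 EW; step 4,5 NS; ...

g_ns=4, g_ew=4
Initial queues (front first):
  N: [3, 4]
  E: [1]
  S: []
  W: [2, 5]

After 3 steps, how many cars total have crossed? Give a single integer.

Answer: 2

Derivation:
Step 1 [NS]: N:car3-GO,E:wait,S:empty,W:wait | queues: N=1 E=1 S=0 W=2
Step 2 [NS]: N:car4-GO,E:wait,S:empty,W:wait | queues: N=0 E=1 S=0 W=2
Step 3 [NS]: N:empty,E:wait,S:empty,W:wait | queues: N=0 E=1 S=0 W=2
Cars crossed by step 3: 2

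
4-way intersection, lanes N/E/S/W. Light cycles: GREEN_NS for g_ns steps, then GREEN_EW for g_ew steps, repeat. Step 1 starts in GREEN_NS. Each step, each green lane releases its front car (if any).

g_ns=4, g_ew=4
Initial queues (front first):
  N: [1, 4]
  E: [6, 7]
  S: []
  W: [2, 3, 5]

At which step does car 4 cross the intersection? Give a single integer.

Step 1 [NS]: N:car1-GO,E:wait,S:empty,W:wait | queues: N=1 E=2 S=0 W=3
Step 2 [NS]: N:car4-GO,E:wait,S:empty,W:wait | queues: N=0 E=2 S=0 W=3
Step 3 [NS]: N:empty,E:wait,S:empty,W:wait | queues: N=0 E=2 S=0 W=3
Step 4 [NS]: N:empty,E:wait,S:empty,W:wait | queues: N=0 E=2 S=0 W=3
Step 5 [EW]: N:wait,E:car6-GO,S:wait,W:car2-GO | queues: N=0 E=1 S=0 W=2
Step 6 [EW]: N:wait,E:car7-GO,S:wait,W:car3-GO | queues: N=0 E=0 S=0 W=1
Step 7 [EW]: N:wait,E:empty,S:wait,W:car5-GO | queues: N=0 E=0 S=0 W=0
Car 4 crosses at step 2

2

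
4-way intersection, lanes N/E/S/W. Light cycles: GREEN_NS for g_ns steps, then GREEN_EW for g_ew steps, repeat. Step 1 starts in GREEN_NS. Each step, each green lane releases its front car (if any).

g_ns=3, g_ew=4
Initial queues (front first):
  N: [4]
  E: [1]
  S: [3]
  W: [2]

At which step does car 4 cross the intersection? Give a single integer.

Step 1 [NS]: N:car4-GO,E:wait,S:car3-GO,W:wait | queues: N=0 E=1 S=0 W=1
Step 2 [NS]: N:empty,E:wait,S:empty,W:wait | queues: N=0 E=1 S=0 W=1
Step 3 [NS]: N:empty,E:wait,S:empty,W:wait | queues: N=0 E=1 S=0 W=1
Step 4 [EW]: N:wait,E:car1-GO,S:wait,W:car2-GO | queues: N=0 E=0 S=0 W=0
Car 4 crosses at step 1

1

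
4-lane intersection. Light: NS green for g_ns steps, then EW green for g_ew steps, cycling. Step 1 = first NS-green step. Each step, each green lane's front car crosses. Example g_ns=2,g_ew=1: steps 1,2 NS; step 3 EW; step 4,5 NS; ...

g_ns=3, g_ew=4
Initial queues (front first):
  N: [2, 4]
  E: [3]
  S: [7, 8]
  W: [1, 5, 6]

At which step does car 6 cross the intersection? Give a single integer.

Step 1 [NS]: N:car2-GO,E:wait,S:car7-GO,W:wait | queues: N=1 E=1 S=1 W=3
Step 2 [NS]: N:car4-GO,E:wait,S:car8-GO,W:wait | queues: N=0 E=1 S=0 W=3
Step 3 [NS]: N:empty,E:wait,S:empty,W:wait | queues: N=0 E=1 S=0 W=3
Step 4 [EW]: N:wait,E:car3-GO,S:wait,W:car1-GO | queues: N=0 E=0 S=0 W=2
Step 5 [EW]: N:wait,E:empty,S:wait,W:car5-GO | queues: N=0 E=0 S=0 W=1
Step 6 [EW]: N:wait,E:empty,S:wait,W:car6-GO | queues: N=0 E=0 S=0 W=0
Car 6 crosses at step 6

6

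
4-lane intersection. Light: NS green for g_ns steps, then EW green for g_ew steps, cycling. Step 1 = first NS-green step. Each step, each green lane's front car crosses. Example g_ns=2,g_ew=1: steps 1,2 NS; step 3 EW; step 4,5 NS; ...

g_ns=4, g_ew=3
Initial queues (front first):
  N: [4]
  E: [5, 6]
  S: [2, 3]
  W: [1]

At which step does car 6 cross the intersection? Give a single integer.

Step 1 [NS]: N:car4-GO,E:wait,S:car2-GO,W:wait | queues: N=0 E=2 S=1 W=1
Step 2 [NS]: N:empty,E:wait,S:car3-GO,W:wait | queues: N=0 E=2 S=0 W=1
Step 3 [NS]: N:empty,E:wait,S:empty,W:wait | queues: N=0 E=2 S=0 W=1
Step 4 [NS]: N:empty,E:wait,S:empty,W:wait | queues: N=0 E=2 S=0 W=1
Step 5 [EW]: N:wait,E:car5-GO,S:wait,W:car1-GO | queues: N=0 E=1 S=0 W=0
Step 6 [EW]: N:wait,E:car6-GO,S:wait,W:empty | queues: N=0 E=0 S=0 W=0
Car 6 crosses at step 6

6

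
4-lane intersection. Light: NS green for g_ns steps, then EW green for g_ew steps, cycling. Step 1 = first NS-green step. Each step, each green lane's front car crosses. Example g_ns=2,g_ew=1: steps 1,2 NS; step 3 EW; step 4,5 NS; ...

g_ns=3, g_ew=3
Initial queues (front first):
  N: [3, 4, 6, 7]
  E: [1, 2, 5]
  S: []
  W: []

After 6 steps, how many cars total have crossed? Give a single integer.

Step 1 [NS]: N:car3-GO,E:wait,S:empty,W:wait | queues: N=3 E=3 S=0 W=0
Step 2 [NS]: N:car4-GO,E:wait,S:empty,W:wait | queues: N=2 E=3 S=0 W=0
Step 3 [NS]: N:car6-GO,E:wait,S:empty,W:wait | queues: N=1 E=3 S=0 W=0
Step 4 [EW]: N:wait,E:car1-GO,S:wait,W:empty | queues: N=1 E=2 S=0 W=0
Step 5 [EW]: N:wait,E:car2-GO,S:wait,W:empty | queues: N=1 E=1 S=0 W=0
Step 6 [EW]: N:wait,E:car5-GO,S:wait,W:empty | queues: N=1 E=0 S=0 W=0
Cars crossed by step 6: 6

Answer: 6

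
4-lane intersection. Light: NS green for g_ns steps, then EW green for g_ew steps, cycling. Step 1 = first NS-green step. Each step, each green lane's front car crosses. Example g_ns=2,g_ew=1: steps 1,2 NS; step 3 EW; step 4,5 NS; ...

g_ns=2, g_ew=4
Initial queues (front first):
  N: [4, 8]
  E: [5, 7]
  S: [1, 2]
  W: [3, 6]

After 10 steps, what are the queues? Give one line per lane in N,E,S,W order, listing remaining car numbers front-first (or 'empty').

Step 1 [NS]: N:car4-GO,E:wait,S:car1-GO,W:wait | queues: N=1 E=2 S=1 W=2
Step 2 [NS]: N:car8-GO,E:wait,S:car2-GO,W:wait | queues: N=0 E=2 S=0 W=2
Step 3 [EW]: N:wait,E:car5-GO,S:wait,W:car3-GO | queues: N=0 E=1 S=0 W=1
Step 4 [EW]: N:wait,E:car7-GO,S:wait,W:car6-GO | queues: N=0 E=0 S=0 W=0

N: empty
E: empty
S: empty
W: empty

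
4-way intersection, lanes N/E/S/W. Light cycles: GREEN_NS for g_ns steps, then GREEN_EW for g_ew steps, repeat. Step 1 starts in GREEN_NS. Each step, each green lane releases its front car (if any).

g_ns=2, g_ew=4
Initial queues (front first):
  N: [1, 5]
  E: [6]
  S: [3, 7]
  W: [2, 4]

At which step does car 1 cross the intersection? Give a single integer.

Step 1 [NS]: N:car1-GO,E:wait,S:car3-GO,W:wait | queues: N=1 E=1 S=1 W=2
Step 2 [NS]: N:car5-GO,E:wait,S:car7-GO,W:wait | queues: N=0 E=1 S=0 W=2
Step 3 [EW]: N:wait,E:car6-GO,S:wait,W:car2-GO | queues: N=0 E=0 S=0 W=1
Step 4 [EW]: N:wait,E:empty,S:wait,W:car4-GO | queues: N=0 E=0 S=0 W=0
Car 1 crosses at step 1

1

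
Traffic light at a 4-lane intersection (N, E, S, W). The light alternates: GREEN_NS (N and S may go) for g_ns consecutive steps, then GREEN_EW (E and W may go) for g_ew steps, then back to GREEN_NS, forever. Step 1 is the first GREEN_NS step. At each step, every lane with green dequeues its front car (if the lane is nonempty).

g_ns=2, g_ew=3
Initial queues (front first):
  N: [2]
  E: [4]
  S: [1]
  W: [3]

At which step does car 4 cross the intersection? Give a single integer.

Step 1 [NS]: N:car2-GO,E:wait,S:car1-GO,W:wait | queues: N=0 E=1 S=0 W=1
Step 2 [NS]: N:empty,E:wait,S:empty,W:wait | queues: N=0 E=1 S=0 W=1
Step 3 [EW]: N:wait,E:car4-GO,S:wait,W:car3-GO | queues: N=0 E=0 S=0 W=0
Car 4 crosses at step 3

3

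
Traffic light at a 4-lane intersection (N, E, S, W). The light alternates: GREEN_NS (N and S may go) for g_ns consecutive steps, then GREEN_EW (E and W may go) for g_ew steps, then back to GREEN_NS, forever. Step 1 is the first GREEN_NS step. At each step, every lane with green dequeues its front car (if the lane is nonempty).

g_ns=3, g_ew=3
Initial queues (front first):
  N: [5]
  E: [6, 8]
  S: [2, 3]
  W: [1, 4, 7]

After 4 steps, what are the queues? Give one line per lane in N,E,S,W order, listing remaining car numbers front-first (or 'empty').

Step 1 [NS]: N:car5-GO,E:wait,S:car2-GO,W:wait | queues: N=0 E=2 S=1 W=3
Step 2 [NS]: N:empty,E:wait,S:car3-GO,W:wait | queues: N=0 E=2 S=0 W=3
Step 3 [NS]: N:empty,E:wait,S:empty,W:wait | queues: N=0 E=2 S=0 W=3
Step 4 [EW]: N:wait,E:car6-GO,S:wait,W:car1-GO | queues: N=0 E=1 S=0 W=2

N: empty
E: 8
S: empty
W: 4 7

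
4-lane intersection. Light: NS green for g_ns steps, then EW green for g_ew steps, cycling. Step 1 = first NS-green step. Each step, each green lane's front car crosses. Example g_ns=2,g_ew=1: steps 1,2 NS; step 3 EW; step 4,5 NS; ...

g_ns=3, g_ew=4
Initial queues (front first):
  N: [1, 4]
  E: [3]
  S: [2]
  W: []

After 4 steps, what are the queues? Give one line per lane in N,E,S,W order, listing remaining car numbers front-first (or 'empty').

Step 1 [NS]: N:car1-GO,E:wait,S:car2-GO,W:wait | queues: N=1 E=1 S=0 W=0
Step 2 [NS]: N:car4-GO,E:wait,S:empty,W:wait | queues: N=0 E=1 S=0 W=0
Step 3 [NS]: N:empty,E:wait,S:empty,W:wait | queues: N=0 E=1 S=0 W=0
Step 4 [EW]: N:wait,E:car3-GO,S:wait,W:empty | queues: N=0 E=0 S=0 W=0

N: empty
E: empty
S: empty
W: empty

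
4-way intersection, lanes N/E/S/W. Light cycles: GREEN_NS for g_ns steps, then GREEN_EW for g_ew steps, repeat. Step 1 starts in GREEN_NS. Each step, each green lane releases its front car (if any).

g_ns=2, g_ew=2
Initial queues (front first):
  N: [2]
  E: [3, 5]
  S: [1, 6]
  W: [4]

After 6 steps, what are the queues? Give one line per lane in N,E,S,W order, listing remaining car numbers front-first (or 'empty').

Step 1 [NS]: N:car2-GO,E:wait,S:car1-GO,W:wait | queues: N=0 E=2 S=1 W=1
Step 2 [NS]: N:empty,E:wait,S:car6-GO,W:wait | queues: N=0 E=2 S=0 W=1
Step 3 [EW]: N:wait,E:car3-GO,S:wait,W:car4-GO | queues: N=0 E=1 S=0 W=0
Step 4 [EW]: N:wait,E:car5-GO,S:wait,W:empty | queues: N=0 E=0 S=0 W=0

N: empty
E: empty
S: empty
W: empty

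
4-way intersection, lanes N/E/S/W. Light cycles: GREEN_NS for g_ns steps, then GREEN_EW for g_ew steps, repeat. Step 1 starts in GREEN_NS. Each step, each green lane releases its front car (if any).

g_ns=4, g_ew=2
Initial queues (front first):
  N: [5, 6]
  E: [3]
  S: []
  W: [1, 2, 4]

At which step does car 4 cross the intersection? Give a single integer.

Step 1 [NS]: N:car5-GO,E:wait,S:empty,W:wait | queues: N=1 E=1 S=0 W=3
Step 2 [NS]: N:car6-GO,E:wait,S:empty,W:wait | queues: N=0 E=1 S=0 W=3
Step 3 [NS]: N:empty,E:wait,S:empty,W:wait | queues: N=0 E=1 S=0 W=3
Step 4 [NS]: N:empty,E:wait,S:empty,W:wait | queues: N=0 E=1 S=0 W=3
Step 5 [EW]: N:wait,E:car3-GO,S:wait,W:car1-GO | queues: N=0 E=0 S=0 W=2
Step 6 [EW]: N:wait,E:empty,S:wait,W:car2-GO | queues: N=0 E=0 S=0 W=1
Step 7 [NS]: N:empty,E:wait,S:empty,W:wait | queues: N=0 E=0 S=0 W=1
Step 8 [NS]: N:empty,E:wait,S:empty,W:wait | queues: N=0 E=0 S=0 W=1
Step 9 [NS]: N:empty,E:wait,S:empty,W:wait | queues: N=0 E=0 S=0 W=1
Step 10 [NS]: N:empty,E:wait,S:empty,W:wait | queues: N=0 E=0 S=0 W=1
Step 11 [EW]: N:wait,E:empty,S:wait,W:car4-GO | queues: N=0 E=0 S=0 W=0
Car 4 crosses at step 11

11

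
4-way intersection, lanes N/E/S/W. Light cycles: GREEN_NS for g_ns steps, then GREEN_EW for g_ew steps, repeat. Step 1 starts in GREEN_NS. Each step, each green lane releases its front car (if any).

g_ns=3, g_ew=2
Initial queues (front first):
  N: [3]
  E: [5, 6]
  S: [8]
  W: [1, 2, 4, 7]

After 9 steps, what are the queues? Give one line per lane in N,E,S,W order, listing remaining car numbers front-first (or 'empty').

Step 1 [NS]: N:car3-GO,E:wait,S:car8-GO,W:wait | queues: N=0 E=2 S=0 W=4
Step 2 [NS]: N:empty,E:wait,S:empty,W:wait | queues: N=0 E=2 S=0 W=4
Step 3 [NS]: N:empty,E:wait,S:empty,W:wait | queues: N=0 E=2 S=0 W=4
Step 4 [EW]: N:wait,E:car5-GO,S:wait,W:car1-GO | queues: N=0 E=1 S=0 W=3
Step 5 [EW]: N:wait,E:car6-GO,S:wait,W:car2-GO | queues: N=0 E=0 S=0 W=2
Step 6 [NS]: N:empty,E:wait,S:empty,W:wait | queues: N=0 E=0 S=0 W=2
Step 7 [NS]: N:empty,E:wait,S:empty,W:wait | queues: N=0 E=0 S=0 W=2
Step 8 [NS]: N:empty,E:wait,S:empty,W:wait | queues: N=0 E=0 S=0 W=2
Step 9 [EW]: N:wait,E:empty,S:wait,W:car4-GO | queues: N=0 E=0 S=0 W=1

N: empty
E: empty
S: empty
W: 7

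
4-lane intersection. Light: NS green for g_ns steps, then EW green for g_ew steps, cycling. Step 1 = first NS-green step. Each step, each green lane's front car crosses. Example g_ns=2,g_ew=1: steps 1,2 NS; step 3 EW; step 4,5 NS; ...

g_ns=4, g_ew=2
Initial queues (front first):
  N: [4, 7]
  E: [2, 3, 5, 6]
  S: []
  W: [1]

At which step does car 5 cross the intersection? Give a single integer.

Step 1 [NS]: N:car4-GO,E:wait,S:empty,W:wait | queues: N=1 E=4 S=0 W=1
Step 2 [NS]: N:car7-GO,E:wait,S:empty,W:wait | queues: N=0 E=4 S=0 W=1
Step 3 [NS]: N:empty,E:wait,S:empty,W:wait | queues: N=0 E=4 S=0 W=1
Step 4 [NS]: N:empty,E:wait,S:empty,W:wait | queues: N=0 E=4 S=0 W=1
Step 5 [EW]: N:wait,E:car2-GO,S:wait,W:car1-GO | queues: N=0 E=3 S=0 W=0
Step 6 [EW]: N:wait,E:car3-GO,S:wait,W:empty | queues: N=0 E=2 S=0 W=0
Step 7 [NS]: N:empty,E:wait,S:empty,W:wait | queues: N=0 E=2 S=0 W=0
Step 8 [NS]: N:empty,E:wait,S:empty,W:wait | queues: N=0 E=2 S=0 W=0
Step 9 [NS]: N:empty,E:wait,S:empty,W:wait | queues: N=0 E=2 S=0 W=0
Step 10 [NS]: N:empty,E:wait,S:empty,W:wait | queues: N=0 E=2 S=0 W=0
Step 11 [EW]: N:wait,E:car5-GO,S:wait,W:empty | queues: N=0 E=1 S=0 W=0
Step 12 [EW]: N:wait,E:car6-GO,S:wait,W:empty | queues: N=0 E=0 S=0 W=0
Car 5 crosses at step 11

11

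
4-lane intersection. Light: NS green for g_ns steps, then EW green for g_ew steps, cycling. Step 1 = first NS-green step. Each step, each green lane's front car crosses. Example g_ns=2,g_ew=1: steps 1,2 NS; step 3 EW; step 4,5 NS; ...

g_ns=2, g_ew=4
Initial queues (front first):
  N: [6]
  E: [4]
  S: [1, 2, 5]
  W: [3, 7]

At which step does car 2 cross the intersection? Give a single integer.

Step 1 [NS]: N:car6-GO,E:wait,S:car1-GO,W:wait | queues: N=0 E=1 S=2 W=2
Step 2 [NS]: N:empty,E:wait,S:car2-GO,W:wait | queues: N=0 E=1 S=1 W=2
Step 3 [EW]: N:wait,E:car4-GO,S:wait,W:car3-GO | queues: N=0 E=0 S=1 W=1
Step 4 [EW]: N:wait,E:empty,S:wait,W:car7-GO | queues: N=0 E=0 S=1 W=0
Step 5 [EW]: N:wait,E:empty,S:wait,W:empty | queues: N=0 E=0 S=1 W=0
Step 6 [EW]: N:wait,E:empty,S:wait,W:empty | queues: N=0 E=0 S=1 W=0
Step 7 [NS]: N:empty,E:wait,S:car5-GO,W:wait | queues: N=0 E=0 S=0 W=0
Car 2 crosses at step 2

2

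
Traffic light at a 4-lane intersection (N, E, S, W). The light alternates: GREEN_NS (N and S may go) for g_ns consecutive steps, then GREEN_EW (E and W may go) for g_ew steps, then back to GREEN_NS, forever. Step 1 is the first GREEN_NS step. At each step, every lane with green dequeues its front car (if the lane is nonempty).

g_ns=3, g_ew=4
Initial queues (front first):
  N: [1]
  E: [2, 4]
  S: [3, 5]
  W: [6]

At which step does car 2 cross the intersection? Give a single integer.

Step 1 [NS]: N:car1-GO,E:wait,S:car3-GO,W:wait | queues: N=0 E=2 S=1 W=1
Step 2 [NS]: N:empty,E:wait,S:car5-GO,W:wait | queues: N=0 E=2 S=0 W=1
Step 3 [NS]: N:empty,E:wait,S:empty,W:wait | queues: N=0 E=2 S=0 W=1
Step 4 [EW]: N:wait,E:car2-GO,S:wait,W:car6-GO | queues: N=0 E=1 S=0 W=0
Step 5 [EW]: N:wait,E:car4-GO,S:wait,W:empty | queues: N=0 E=0 S=0 W=0
Car 2 crosses at step 4

4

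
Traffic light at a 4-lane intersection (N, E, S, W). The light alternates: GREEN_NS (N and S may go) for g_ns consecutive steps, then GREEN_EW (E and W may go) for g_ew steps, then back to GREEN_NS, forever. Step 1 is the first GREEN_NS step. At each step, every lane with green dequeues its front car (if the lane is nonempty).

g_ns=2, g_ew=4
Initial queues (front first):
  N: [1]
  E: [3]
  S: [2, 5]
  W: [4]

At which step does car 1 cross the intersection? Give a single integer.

Step 1 [NS]: N:car1-GO,E:wait,S:car2-GO,W:wait | queues: N=0 E=1 S=1 W=1
Step 2 [NS]: N:empty,E:wait,S:car5-GO,W:wait | queues: N=0 E=1 S=0 W=1
Step 3 [EW]: N:wait,E:car3-GO,S:wait,W:car4-GO | queues: N=0 E=0 S=0 W=0
Car 1 crosses at step 1

1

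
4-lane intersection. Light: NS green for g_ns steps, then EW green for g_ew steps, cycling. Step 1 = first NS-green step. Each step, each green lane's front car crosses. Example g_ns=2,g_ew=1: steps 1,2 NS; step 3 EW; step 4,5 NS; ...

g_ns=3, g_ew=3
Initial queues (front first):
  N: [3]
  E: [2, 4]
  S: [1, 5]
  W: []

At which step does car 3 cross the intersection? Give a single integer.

Step 1 [NS]: N:car3-GO,E:wait,S:car1-GO,W:wait | queues: N=0 E=2 S=1 W=0
Step 2 [NS]: N:empty,E:wait,S:car5-GO,W:wait | queues: N=0 E=2 S=0 W=0
Step 3 [NS]: N:empty,E:wait,S:empty,W:wait | queues: N=0 E=2 S=0 W=0
Step 4 [EW]: N:wait,E:car2-GO,S:wait,W:empty | queues: N=0 E=1 S=0 W=0
Step 5 [EW]: N:wait,E:car4-GO,S:wait,W:empty | queues: N=0 E=0 S=0 W=0
Car 3 crosses at step 1

1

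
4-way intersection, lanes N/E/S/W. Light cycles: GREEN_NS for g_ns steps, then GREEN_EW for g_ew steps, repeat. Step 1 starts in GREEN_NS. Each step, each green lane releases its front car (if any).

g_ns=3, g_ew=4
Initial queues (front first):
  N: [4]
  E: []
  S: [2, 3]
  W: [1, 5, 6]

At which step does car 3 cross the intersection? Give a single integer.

Step 1 [NS]: N:car4-GO,E:wait,S:car2-GO,W:wait | queues: N=0 E=0 S=1 W=3
Step 2 [NS]: N:empty,E:wait,S:car3-GO,W:wait | queues: N=0 E=0 S=0 W=3
Step 3 [NS]: N:empty,E:wait,S:empty,W:wait | queues: N=0 E=0 S=0 W=3
Step 4 [EW]: N:wait,E:empty,S:wait,W:car1-GO | queues: N=0 E=0 S=0 W=2
Step 5 [EW]: N:wait,E:empty,S:wait,W:car5-GO | queues: N=0 E=0 S=0 W=1
Step 6 [EW]: N:wait,E:empty,S:wait,W:car6-GO | queues: N=0 E=0 S=0 W=0
Car 3 crosses at step 2

2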